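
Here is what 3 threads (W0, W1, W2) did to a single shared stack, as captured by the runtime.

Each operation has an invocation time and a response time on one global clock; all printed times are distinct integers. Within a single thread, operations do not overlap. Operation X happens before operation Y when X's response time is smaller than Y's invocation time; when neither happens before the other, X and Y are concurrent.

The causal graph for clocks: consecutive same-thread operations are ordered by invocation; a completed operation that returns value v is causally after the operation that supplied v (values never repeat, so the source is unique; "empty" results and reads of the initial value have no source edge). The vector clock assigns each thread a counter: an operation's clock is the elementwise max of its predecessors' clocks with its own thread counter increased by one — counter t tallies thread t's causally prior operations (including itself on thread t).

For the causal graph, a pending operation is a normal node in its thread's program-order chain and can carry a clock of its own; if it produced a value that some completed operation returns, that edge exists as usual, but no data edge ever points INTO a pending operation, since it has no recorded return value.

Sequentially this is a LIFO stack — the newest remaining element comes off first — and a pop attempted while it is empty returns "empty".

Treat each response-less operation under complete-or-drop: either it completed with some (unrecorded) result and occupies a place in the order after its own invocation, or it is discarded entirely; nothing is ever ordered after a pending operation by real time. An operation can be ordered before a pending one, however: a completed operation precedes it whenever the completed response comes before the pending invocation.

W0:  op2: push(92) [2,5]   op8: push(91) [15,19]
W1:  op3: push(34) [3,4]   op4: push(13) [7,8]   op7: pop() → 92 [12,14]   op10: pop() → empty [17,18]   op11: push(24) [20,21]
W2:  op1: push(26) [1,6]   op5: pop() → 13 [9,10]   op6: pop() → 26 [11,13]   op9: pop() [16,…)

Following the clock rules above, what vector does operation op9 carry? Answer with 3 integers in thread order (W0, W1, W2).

op1 (invocation 1): nothing precedes it; W2's component alone gives (0, 0, 1)
op3 (invocation 3): nothing precedes it; W1's component alone gives (0, 1, 0)
op2 (invocation 2): nothing precedes it; W0's component alone gives (1, 0, 0)
from VC(op3)=(0, 1, 0), op4 (invoked 7) maxes components and bumps W1 → (0, 2, 0)
from VC(op2)=(1, 0, 0), op8 (invoked 15) maxes components and bumps W0 → (2, 0, 0)
from VC(op1)=(0, 0, 1), VC(op4)=(0, 2, 0), op5 (invoked 9) maxes components and bumps W2 → (0, 2, 2)
from VC(op2)=(1, 0, 0), VC(op4)=(0, 2, 0), op7 (invoked 12) maxes components and bumps W1 → (1, 3, 0)
from VC(op1)=(0, 0, 1), VC(op5)=(0, 2, 2), op6 (invoked 11) maxes components and bumps W2 → (0, 2, 3)
from VC(op7)=(1, 3, 0), op10 (invoked 17) maxes components and bumps W1 → (1, 4, 0)
from VC(op6)=(0, 2, 3), op9 (invoked 16) maxes components and bumps W2 → (0, 2, 4)
from VC(op10)=(1, 4, 0), op11 (invoked 20) maxes components and bumps W1 → (1, 5, 0)
target: VC(op9) = (0, 2, 4)

(0, 2, 4)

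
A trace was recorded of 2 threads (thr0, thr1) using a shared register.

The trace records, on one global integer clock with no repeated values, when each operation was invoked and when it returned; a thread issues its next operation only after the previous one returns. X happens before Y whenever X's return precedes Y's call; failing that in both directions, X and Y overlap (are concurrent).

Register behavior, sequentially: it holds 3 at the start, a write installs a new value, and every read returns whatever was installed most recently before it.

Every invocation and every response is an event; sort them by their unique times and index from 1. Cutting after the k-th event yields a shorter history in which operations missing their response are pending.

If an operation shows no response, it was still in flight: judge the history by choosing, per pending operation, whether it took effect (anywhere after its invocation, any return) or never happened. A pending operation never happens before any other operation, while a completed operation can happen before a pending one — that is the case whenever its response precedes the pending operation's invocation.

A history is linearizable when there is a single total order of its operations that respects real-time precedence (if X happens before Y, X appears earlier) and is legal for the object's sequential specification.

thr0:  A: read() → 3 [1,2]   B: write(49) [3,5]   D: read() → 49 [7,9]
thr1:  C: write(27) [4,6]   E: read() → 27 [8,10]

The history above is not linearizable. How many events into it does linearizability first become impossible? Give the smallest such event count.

a valid linearization of events 1..9 exists, for instance A, C, B, D:
after step 1 (A read() → 3): value 3
after step 2 (C write(27)): value 27
after step 3 (B write(49)): value 49
after step 4 (D read() → 49): value 49
adding event 10 (E responds at 10) leaves no legal real-time order
e.g. A, B, C, D, E: illegal at step 4, since D read() → 49 cannot apply there
e.g. A, B, C, E, D: illegal at step 5, since D read() → 49 cannot apply there

10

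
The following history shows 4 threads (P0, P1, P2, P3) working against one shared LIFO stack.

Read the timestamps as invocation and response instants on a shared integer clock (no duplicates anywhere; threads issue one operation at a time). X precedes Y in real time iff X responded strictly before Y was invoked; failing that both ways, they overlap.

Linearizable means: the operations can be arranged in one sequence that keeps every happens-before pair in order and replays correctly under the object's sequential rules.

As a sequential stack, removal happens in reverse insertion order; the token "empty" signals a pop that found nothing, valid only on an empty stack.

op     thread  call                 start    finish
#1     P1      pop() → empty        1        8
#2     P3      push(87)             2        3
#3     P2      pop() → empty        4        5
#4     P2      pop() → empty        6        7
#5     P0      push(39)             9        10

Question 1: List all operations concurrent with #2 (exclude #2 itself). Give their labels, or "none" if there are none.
#2 spans [2,3]: anything still running between times 2 and 3 counts as concurrent
#1 [1,8]: concurrent
#3 [4,5]: after
#4 [6,7]: after
#5 [9,10]: after

#1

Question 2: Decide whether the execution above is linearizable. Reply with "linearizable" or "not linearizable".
through event 7 a valid linearization exists; event 8 (#1 responding at time 8) ends that
4 completed operations, 4 real-time-consistent orders — every LIFO stack replay fails
take #1, #2, #3, #4: step 3 already fails, because #3 pop() → empty cannot occur there
take #2, #1, #3, #4: step 2 already fails, because #1 pop() → empty cannot occur there

not linearizable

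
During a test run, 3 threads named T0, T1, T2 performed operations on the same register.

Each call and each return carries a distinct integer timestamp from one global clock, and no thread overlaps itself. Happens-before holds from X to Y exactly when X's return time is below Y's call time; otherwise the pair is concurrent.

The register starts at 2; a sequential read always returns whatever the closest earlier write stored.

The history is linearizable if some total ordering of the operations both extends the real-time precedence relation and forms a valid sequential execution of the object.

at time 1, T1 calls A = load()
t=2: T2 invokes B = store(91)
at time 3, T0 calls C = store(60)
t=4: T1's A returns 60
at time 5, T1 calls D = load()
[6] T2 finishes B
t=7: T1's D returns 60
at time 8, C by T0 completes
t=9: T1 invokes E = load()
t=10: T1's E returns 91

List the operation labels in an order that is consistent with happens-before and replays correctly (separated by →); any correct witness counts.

C → A → D → B → E

after step 1 (C store(60)): value 60
after step 2 (A load() → 60): value 60
after step 3 (D load() → 60): value 60
after step 4 (B store(91)): value 91
after step 5 (E load() → 91): value 91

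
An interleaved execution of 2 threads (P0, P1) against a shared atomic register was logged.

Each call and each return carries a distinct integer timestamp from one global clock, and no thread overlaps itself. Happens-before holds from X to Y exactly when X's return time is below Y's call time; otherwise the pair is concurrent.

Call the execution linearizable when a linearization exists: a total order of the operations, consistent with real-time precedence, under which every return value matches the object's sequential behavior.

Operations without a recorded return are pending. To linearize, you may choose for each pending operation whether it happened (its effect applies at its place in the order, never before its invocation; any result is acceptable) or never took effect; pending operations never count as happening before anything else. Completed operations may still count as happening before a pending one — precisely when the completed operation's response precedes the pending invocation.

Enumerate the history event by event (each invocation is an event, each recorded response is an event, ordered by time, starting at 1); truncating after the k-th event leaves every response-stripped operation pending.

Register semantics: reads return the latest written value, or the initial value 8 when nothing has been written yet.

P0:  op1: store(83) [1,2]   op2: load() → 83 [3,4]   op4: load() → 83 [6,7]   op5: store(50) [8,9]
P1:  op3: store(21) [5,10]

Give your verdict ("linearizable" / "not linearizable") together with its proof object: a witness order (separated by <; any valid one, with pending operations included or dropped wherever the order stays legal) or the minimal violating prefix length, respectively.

1. op1 store(83), leaving value 83
2. op2 load() → 83, leaving value 83
3. op4 load() → 83, leaving value 83
4. op3 store(21), leaving value 21
5. op5 store(50), leaving value 50

linearizable — witness: op1 < op2 < op4 < op3 < op5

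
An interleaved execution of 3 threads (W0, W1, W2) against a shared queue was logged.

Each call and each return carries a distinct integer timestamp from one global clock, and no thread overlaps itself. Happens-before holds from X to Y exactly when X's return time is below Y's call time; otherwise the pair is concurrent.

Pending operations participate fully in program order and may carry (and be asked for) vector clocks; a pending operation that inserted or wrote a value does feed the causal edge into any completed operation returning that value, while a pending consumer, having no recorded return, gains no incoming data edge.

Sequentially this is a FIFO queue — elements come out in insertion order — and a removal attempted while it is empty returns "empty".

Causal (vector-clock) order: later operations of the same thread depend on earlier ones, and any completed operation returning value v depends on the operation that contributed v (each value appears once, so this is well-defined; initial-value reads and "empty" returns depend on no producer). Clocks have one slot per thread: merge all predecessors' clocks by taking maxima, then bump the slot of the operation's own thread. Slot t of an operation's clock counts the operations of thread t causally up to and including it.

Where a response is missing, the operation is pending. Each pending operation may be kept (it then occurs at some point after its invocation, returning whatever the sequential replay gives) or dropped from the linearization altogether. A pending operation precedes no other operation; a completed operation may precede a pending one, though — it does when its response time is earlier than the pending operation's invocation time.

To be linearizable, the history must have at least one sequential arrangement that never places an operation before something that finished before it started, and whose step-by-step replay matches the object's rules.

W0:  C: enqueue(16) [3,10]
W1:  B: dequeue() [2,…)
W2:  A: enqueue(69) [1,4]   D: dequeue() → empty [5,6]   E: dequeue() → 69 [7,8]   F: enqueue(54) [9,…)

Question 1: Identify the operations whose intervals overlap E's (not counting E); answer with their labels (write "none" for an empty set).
Answer: B, C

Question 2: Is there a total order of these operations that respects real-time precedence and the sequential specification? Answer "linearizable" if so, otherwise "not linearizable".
not linearizable

through event 7 a valid linearization exists; event 8 (E responding at time 8) ends that
exactly one order of the 3 completed ops respects real time; the queue replay fails
include/drop combinations of the 2 pending operations (B, C) were all tried; none helps
e.g. A, D, E (pending dropped): illegal at step 2, since D dequeue() → empty cannot apply there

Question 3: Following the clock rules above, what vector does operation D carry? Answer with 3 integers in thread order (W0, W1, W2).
Answer: (0, 0, 2)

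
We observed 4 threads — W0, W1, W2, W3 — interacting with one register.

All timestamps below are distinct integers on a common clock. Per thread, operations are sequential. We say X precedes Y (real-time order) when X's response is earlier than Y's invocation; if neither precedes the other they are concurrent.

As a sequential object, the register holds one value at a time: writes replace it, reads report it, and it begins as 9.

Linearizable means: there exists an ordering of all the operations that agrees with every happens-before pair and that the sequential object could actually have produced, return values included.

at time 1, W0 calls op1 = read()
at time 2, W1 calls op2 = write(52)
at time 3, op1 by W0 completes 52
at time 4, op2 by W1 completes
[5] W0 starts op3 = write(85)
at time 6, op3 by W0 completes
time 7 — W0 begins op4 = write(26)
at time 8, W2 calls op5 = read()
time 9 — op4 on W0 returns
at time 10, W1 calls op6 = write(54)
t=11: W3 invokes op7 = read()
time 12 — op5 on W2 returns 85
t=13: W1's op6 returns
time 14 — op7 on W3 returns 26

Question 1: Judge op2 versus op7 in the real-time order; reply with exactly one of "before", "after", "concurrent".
Answer: before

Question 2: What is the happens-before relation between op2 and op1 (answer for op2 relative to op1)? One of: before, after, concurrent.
Answer: concurrent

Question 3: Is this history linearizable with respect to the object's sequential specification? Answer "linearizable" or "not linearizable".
linearizable

one valid linearization: op2, op1, op3, op5, op4, op7, op6
step 1: op2 write(52) — value 52
step 2: op1 read() → 52 — value 52
step 3: op3 write(85) — value 85
step 4: op5 read() → 85 — value 85
step 5: op4 write(26) — value 26
step 6: op7 read() → 26 — value 26
step 7: op6 write(54) — value 54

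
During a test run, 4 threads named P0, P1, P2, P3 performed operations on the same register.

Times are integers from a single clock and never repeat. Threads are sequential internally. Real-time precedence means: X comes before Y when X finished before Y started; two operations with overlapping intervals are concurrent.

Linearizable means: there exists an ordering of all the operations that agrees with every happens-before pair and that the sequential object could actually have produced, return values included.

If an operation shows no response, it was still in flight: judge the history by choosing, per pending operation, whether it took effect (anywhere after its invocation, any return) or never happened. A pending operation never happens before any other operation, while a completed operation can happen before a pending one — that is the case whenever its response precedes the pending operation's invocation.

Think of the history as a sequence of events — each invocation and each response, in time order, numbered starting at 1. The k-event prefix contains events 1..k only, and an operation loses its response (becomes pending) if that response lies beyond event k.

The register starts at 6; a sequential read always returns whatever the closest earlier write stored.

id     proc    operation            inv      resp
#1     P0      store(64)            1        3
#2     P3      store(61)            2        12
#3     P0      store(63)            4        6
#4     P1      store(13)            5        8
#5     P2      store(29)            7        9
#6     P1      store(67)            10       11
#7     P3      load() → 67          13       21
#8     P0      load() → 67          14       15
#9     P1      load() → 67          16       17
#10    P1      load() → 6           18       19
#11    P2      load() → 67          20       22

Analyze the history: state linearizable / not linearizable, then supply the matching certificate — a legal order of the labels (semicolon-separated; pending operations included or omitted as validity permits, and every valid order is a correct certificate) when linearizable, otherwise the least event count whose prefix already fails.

not linearizable — minimal violating prefix: 19 events

already the first 19 events (up to #10's response at time 19) admit no linearization; the first 18 still do
checked exhaustively: 18 real-time-consistent orders of 9 completed operations, zero legal register replays
no completion choice of the 1 pending operation (#7) rescues it — every subset was tried
for example #1, #2, #3, #4, #5, #6, #8, #9, #10 (pending dropped) fails at step 9: #10 load() → 6 is not legal there
for example #1, #2, #3, #5, #4, #6, #8, #9, #10 (pending dropped) fails at step 9: #10 load() → 6 is not legal there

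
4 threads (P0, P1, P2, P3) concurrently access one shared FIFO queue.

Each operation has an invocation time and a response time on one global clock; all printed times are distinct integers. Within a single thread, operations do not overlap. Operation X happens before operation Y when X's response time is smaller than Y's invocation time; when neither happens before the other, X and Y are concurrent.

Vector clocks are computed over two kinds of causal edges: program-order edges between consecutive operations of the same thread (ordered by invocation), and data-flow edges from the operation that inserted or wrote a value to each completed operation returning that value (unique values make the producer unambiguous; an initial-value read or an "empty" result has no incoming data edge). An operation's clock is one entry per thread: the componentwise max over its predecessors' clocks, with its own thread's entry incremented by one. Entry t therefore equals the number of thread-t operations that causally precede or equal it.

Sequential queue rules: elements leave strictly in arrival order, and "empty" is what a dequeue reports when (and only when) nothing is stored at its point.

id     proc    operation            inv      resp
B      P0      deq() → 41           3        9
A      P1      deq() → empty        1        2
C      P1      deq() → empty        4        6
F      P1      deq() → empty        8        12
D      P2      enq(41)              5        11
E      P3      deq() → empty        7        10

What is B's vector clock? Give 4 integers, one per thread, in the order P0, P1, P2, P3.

invoked at 7, E has no predecessors; its own P3 bump gives (0, 0, 0, 1)
invoked at 5, D has no predecessors; its own P2 bump gives (0, 0, 1, 0)
invoked at 1, A has no predecessors; its own P1 bump gives (0, 1, 0, 0)
merge at C (invoked 4): VC(A)=(0, 1, 0, 0), own-thread bump on P1 → (0, 2, 0, 0)
merge at B (invoked 3): VC(D)=(0, 0, 1, 0), own-thread bump on P0 → (1, 0, 1, 0)
merge at F (invoked 8): VC(C)=(0, 2, 0, 0), own-thread bump on P1 → (0, 3, 0, 0)
target: VC(B) = (1, 0, 1, 0)

(1, 0, 1, 0)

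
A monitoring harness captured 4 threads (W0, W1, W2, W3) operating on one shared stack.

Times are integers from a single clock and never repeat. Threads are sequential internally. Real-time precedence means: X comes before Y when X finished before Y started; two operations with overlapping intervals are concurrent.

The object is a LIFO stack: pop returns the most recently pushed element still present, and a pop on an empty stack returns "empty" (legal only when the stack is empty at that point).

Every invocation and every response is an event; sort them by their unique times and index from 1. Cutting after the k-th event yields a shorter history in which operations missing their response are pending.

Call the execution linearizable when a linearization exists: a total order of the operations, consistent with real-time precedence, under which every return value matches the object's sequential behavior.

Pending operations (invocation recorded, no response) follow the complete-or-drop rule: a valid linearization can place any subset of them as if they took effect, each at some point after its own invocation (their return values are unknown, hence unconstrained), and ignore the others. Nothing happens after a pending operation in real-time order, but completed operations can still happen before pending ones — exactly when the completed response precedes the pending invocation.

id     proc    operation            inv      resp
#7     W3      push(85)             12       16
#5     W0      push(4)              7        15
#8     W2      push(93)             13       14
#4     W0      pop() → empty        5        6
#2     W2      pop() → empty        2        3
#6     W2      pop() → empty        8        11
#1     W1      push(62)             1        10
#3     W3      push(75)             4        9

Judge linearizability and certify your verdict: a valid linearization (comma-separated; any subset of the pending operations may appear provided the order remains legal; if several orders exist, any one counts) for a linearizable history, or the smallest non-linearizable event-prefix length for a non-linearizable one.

linearizable — witness: #2, #4, #6, #1, #3, #5, #7, #8

after step 1 (#2 pop() → empty): stack <>
after step 2 (#4 pop() → empty): stack <>
after step 3 (#6 pop() → empty): stack <>
after step 4 (#1 push(62)): stack <62>
after step 5 (#3 push(75)): stack <62,75>
after step 6 (#5 push(4)): stack <62,75,4>
after step 7 (#7 push(85)): stack <62,75,4,85>
after step 8 (#8 push(93)): stack <62,75,4,85,93>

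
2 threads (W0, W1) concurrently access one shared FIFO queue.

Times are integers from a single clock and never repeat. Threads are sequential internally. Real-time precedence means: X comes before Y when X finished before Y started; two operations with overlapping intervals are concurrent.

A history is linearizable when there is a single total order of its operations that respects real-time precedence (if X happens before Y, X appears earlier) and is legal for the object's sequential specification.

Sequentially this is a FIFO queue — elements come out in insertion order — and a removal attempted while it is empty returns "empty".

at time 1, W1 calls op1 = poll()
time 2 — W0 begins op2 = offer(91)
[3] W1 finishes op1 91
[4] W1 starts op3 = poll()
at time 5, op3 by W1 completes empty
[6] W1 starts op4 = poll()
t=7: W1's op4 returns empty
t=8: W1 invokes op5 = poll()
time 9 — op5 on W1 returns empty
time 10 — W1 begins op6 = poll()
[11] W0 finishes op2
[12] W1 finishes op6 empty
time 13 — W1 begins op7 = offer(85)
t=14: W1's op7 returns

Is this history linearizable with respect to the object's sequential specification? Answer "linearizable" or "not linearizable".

linearizable

witness order: op2, op1, op3, op4, op5, op6, op7
after step 1 (op2 offer(91)): queue <91>
after step 2 (op1 poll() → 91): queue <>
after step 3 (op3 poll() → empty): queue <>
after step 4 (op4 poll() → empty): queue <>
after step 5 (op5 poll() → empty): queue <>
after step 6 (op6 poll() → empty): queue <>
after step 7 (op7 offer(85)): queue <85>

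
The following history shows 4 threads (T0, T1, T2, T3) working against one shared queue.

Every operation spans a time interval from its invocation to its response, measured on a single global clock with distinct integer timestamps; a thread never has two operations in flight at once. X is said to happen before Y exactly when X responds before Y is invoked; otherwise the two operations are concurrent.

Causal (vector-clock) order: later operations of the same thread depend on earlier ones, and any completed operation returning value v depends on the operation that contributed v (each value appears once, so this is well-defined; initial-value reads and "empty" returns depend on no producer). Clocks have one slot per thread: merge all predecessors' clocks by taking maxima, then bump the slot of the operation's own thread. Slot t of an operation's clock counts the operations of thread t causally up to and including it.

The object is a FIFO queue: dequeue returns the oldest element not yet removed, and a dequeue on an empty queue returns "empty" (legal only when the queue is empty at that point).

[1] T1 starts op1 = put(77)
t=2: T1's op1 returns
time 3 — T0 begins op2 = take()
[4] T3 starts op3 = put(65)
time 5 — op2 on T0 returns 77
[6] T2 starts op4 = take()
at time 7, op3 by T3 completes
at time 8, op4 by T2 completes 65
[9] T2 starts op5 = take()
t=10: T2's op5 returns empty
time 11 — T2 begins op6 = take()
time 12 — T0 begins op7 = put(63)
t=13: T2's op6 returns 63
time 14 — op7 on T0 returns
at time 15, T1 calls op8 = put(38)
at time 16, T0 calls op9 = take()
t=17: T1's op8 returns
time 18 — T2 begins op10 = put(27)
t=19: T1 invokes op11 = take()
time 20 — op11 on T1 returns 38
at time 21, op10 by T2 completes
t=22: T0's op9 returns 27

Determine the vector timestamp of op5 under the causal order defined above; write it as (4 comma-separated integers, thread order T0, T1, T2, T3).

(0, 0, 2, 1)

root op op3, invoked 4: fresh clock plus T3's own tick → (0, 0, 0, 1)
root op op1, invoked 1: fresh clock plus T1's own tick → (0, 1, 0, 0)
merge at op4 (invoked 6): VC(op3)=(0, 0, 0, 1), own-thread bump on T2 → (0, 0, 1, 1)
merge at op8 (invoked 15): VC(op1)=(0, 1, 0, 0), own-thread bump on T1 → (0, 2, 0, 0)
merge at op2 (invoked 3): VC(op1)=(0, 1, 0, 0), own-thread bump on T0 → (1, 1, 0, 0)
merge at op5 (invoked 9): VC(op4)=(0, 0, 1, 1), own-thread bump on T2 → (0, 0, 2, 1)
merge at op11 (invoked 19): VC(op8)=(0, 2, 0, 0), own-thread bump on T1 → (0, 3, 0, 0)
merge at op7 (invoked 12): VC(op2)=(1, 1, 0, 0), own-thread bump on T0 → (2, 1, 0, 0)
merge at op6 (invoked 11): VC(op5)=(0, 0, 2, 1), VC(op7)=(2, 1, 0, 0), own-thread bump on T2 → (2, 1, 3, 1)
merge at op10 (invoked 18): VC(op6)=(2, 1, 3, 1), own-thread bump on T2 → (2, 1, 4, 1)
merge at op9 (invoked 16): VC(op7)=(2, 1, 0, 0), VC(op10)=(2, 1, 4, 1), own-thread bump on T0 → (3, 1, 4, 1)
target: VC(op5) = (0, 0, 2, 1)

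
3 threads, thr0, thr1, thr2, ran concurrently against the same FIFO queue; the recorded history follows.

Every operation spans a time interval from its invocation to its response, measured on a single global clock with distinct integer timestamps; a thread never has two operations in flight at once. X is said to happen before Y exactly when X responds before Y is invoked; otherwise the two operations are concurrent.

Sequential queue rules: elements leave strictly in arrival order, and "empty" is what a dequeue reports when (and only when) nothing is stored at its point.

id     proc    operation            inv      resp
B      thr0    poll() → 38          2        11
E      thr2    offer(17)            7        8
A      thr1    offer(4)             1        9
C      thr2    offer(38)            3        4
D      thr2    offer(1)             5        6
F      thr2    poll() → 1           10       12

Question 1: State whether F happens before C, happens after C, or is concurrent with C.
Answer: after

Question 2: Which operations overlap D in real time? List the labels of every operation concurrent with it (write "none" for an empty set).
Answer: A, B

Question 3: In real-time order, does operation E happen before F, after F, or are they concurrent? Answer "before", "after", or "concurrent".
Answer: before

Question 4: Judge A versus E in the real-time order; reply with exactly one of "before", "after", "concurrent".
Answer: concurrent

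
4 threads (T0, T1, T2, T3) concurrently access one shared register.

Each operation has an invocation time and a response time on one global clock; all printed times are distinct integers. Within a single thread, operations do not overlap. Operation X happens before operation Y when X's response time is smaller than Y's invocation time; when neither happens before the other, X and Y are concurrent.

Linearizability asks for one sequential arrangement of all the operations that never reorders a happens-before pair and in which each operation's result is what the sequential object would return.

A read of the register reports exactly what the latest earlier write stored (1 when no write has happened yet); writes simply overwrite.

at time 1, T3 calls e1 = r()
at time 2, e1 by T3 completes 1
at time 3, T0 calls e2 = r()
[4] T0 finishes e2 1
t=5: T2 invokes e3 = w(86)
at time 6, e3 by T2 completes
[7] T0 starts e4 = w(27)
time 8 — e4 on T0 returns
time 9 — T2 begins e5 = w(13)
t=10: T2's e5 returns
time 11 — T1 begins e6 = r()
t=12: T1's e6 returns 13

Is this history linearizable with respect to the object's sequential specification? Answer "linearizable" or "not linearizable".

a witness: e1, e2, e3, e4, e5, e6
1. e1 r() → 1, leaving value 1
2. e2 r() → 1, leaving value 1
3. e3 w(86), leaving value 86
4. e4 w(27), leaving value 27
5. e5 w(13), leaving value 13
6. e6 r() → 13, leaving value 13

linearizable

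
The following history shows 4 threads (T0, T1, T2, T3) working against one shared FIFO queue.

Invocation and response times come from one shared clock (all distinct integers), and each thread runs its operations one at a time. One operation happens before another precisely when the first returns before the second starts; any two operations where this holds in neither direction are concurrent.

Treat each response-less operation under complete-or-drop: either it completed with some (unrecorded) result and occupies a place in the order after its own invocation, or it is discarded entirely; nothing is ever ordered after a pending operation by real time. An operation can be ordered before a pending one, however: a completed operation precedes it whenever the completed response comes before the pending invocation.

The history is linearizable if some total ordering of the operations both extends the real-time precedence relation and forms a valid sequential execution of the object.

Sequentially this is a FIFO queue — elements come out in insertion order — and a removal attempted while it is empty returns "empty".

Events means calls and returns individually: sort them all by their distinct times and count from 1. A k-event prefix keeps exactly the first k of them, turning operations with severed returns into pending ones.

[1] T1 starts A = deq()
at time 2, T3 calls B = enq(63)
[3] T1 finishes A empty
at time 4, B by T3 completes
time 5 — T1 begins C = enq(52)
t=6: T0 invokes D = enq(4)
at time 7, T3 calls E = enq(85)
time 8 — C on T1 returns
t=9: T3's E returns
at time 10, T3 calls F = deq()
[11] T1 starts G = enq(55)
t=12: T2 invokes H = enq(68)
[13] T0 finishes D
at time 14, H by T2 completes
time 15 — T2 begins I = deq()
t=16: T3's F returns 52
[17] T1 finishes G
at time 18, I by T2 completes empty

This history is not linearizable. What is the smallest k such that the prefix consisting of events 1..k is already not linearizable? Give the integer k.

18

a valid linearization of events 1..17 exists, for instance A, B, C, D, E, G, H, I, F:
after step 1 (A deq() → empty): queue <>
after step 2 (B enq(63)): queue <63>
after step 3 (C enq(52)): queue <63,52>
after step 4 (D enq(4)): queue <63,52,4>
after step 5 (E enq(85)): queue <63,52,4,85>
after step 6 (G enq(55)): queue <63,52,4,85,55>
after step 7 (H enq(68)): queue <63,52,4,85,55,68>
after step 8 (I deq() (pending, included)): queue <52,4,85,55,68>
after step 9 (F deq() → 52): queue <4,85,55,68>
with event 18 included (I responding at time 18), all real-time-consistent orders fail
for example A, B, C, D, E, F, G, H, I fails at step 6: F deq() → 52 is not legal there
for example A, B, C, D, E, F, H, G, I fails at step 6: F deq() → 52 is not legal there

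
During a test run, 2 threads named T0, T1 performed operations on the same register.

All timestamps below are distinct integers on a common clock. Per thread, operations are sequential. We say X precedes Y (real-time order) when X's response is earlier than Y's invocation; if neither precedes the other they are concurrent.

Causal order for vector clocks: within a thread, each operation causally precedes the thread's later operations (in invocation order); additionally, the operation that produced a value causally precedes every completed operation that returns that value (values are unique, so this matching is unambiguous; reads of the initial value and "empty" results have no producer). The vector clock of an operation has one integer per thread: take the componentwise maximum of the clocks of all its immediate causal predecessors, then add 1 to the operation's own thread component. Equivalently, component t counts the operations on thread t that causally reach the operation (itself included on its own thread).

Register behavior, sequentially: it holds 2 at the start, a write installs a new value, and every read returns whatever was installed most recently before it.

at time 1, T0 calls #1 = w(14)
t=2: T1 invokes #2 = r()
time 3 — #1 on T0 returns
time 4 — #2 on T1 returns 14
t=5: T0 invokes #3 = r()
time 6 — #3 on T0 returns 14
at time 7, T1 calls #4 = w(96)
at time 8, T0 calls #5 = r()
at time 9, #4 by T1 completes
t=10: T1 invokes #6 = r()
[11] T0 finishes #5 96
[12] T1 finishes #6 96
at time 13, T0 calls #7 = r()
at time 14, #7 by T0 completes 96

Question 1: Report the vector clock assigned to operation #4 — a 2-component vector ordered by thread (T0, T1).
Answer: (1, 2)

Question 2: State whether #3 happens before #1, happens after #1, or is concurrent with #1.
Answer: after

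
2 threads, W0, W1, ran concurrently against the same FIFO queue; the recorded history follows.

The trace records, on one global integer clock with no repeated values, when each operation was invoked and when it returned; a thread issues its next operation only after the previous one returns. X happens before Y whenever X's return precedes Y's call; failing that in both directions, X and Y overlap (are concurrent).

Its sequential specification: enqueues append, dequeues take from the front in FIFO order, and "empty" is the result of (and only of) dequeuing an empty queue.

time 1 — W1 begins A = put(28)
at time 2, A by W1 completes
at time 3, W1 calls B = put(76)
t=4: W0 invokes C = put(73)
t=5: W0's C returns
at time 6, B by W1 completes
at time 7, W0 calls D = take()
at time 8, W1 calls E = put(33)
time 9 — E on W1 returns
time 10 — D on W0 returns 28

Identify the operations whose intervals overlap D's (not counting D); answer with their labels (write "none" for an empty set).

E

overlap test against D [7,10]: concurrent iff the interval meets 7..10
A [1,2]: before
B [3,6]: before
C [4,5]: before
E [8,9]: concurrent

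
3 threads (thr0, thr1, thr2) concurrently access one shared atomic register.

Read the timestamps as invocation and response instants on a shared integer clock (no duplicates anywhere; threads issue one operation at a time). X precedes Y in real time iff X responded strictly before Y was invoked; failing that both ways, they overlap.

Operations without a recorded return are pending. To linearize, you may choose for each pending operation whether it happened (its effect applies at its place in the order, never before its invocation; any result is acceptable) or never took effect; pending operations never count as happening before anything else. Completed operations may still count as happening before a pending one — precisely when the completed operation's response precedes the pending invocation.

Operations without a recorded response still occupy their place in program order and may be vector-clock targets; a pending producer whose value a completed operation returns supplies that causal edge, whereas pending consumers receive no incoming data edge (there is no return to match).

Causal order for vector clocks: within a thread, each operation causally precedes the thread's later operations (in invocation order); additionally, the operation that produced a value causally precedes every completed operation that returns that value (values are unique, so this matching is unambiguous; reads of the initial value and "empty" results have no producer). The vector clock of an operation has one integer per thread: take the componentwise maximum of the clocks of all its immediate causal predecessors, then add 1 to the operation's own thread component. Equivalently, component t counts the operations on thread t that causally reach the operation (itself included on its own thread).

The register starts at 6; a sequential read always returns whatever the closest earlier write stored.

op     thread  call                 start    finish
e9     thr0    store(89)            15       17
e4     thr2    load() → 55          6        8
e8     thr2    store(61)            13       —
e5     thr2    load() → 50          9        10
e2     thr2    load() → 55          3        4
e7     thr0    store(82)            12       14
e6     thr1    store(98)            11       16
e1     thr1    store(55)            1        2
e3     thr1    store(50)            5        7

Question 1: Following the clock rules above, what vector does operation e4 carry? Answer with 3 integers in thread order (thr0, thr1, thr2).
e1, invoked 1, has no incoming edges; only thr1's bump applies → (0, 1, 0)
e7, invoked 12, has no incoming edges; only thr0's bump applies → (1, 0, 0)
from VC(e1)=(0, 1, 0), e2 (invoked 3) maxes components and bumps thr2 → (0, 1, 1)
from VC(e1)=(0, 1, 0), e3 (invoked 5) maxes components and bumps thr1 → (0, 2, 0)
from VC(e7)=(1, 0, 0), e9 (invoked 15) maxes components and bumps thr0 → (2, 0, 0)
from VC(e1)=(0, 1, 0), VC(e2)=(0, 1, 1), e4 (invoked 6) maxes components and bumps thr2 → (0, 1, 2)
from VC(e3)=(0, 2, 0), e6 (invoked 11) maxes components and bumps thr1 → (0, 3, 0)
from VC(e3)=(0, 2, 0), VC(e4)=(0, 1, 2), e5 (invoked 9) maxes components and bumps thr2 → (0, 2, 3)
from VC(e5)=(0, 2, 3), e8 (invoked 13) maxes components and bumps thr2 → (0, 2, 4)
target: VC(e4) = (0, 1, 2)

(0, 1, 2)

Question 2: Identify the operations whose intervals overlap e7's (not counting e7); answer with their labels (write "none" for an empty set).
e7 spans [12,14]; an op avoiding the whole window 12..14 is ordered, any other is concurrent
e1 [1,2]: before
e2 [3,4]: before
e3 [5,7]: before
e4 [6,8]: before
e5 [9,10]: before
e6 [11,16]: concurrent
e8 [13,…): concurrent
e9 [15,17]: after

e6, e8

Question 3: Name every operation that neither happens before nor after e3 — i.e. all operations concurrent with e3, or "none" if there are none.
concurrent with e3 ([5,7]): every op whose interval crosses 5..7
e1 [1,2]: before
e2 [3,4]: before
e4 [6,8]: concurrent
e5 [9,10]: after
e6 [11,16]: after
e7 [12,14]: after
e8 [13,…): after
e9 [15,17]: after

e4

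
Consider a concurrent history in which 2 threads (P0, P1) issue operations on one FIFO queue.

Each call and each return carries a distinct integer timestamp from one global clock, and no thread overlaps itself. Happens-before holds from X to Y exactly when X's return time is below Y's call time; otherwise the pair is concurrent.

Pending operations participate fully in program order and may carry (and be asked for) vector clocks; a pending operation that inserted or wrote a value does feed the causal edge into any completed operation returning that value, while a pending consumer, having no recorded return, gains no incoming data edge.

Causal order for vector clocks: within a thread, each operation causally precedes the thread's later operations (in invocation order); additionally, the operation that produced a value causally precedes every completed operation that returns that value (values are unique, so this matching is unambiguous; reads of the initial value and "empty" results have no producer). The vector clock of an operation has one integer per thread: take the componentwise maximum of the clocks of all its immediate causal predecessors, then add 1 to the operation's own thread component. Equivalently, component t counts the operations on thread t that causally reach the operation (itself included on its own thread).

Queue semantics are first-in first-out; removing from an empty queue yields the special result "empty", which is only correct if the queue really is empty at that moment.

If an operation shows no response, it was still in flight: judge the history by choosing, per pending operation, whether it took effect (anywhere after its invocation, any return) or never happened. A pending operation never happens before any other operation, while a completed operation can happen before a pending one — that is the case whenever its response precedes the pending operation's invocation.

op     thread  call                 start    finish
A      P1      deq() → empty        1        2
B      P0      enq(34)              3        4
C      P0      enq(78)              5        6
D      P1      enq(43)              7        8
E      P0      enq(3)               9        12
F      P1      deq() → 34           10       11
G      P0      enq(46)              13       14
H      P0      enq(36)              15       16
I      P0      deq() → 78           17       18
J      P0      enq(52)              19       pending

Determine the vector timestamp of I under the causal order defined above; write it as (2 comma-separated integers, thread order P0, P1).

(6, 0)

invoked at 1, A has no predecessors; its own P1 bump gives (0, 1)
invoked at 3, B has no predecessors; its own P0 bump gives (1, 0)
invoked at 7, D merges VC(A)=(0, 1) and bumps P1's slot → (0, 2)
invoked at 5, C merges VC(B)=(1, 0) and bumps P0's slot → (2, 0)
invoked at 9, E merges VC(C)=(2, 0) and bumps P0's slot → (3, 0)
invoked at 10, F merges VC(B)=(1, 0), VC(D)=(0, 2) and bumps P1's slot → (1, 3)
invoked at 13, G merges VC(E)=(3, 0) and bumps P0's slot → (4, 0)
invoked at 15, H merges VC(G)=(4, 0) and bumps P0's slot → (5, 0)
invoked at 17, I merges VC(C)=(2, 0), VC(H)=(5, 0) and bumps P0's slot → (6, 0)
invoked at 19, J merges VC(I)=(6, 0) and bumps P0's slot → (7, 0)
target: VC(I) = (6, 0)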